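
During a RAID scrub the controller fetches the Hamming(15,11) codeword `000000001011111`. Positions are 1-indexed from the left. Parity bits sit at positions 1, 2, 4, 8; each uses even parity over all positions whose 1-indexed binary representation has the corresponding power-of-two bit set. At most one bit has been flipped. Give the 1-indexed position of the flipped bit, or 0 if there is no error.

s1: b1⊕b3⊕b5⊕b7⊕b9⊕b11⊕b13⊕b15 = 0⊕0⊕0⊕0⊕1⊕1⊕1⊕1 = 0
s2: b2⊕b3⊕b6⊕b7⊕b10⊕b11⊕b14⊕b15 = 0⊕0⊕0⊕0⊕0⊕1⊕1⊕1 = 1
s4: b4⊕b5⊕b6⊕b7⊕b12⊕b13⊕b14⊕b15 = 0⊕0⊕0⊕0⊕1⊕1⊕1⊕1 = 0
s8: b8⊕b9⊕b10⊕b11⊕b12⊕b13⊕b14⊕b15 = 0⊕1⊕0⊕1⊕1⊕1⊕1⊕1 = 0
Syndrome (s8...s1) = 0010 → position 2.

2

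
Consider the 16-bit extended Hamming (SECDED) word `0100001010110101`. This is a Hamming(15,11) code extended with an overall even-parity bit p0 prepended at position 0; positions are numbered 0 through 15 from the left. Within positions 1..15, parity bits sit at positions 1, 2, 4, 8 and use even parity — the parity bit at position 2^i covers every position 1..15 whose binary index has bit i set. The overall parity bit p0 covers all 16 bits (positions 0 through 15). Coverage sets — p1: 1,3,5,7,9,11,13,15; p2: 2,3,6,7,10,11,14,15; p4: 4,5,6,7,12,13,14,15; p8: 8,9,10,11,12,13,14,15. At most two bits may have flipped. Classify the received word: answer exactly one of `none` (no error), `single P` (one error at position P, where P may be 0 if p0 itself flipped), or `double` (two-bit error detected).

single 12

s1: b1⊕b3⊕b5⊕b7⊕b9⊕b11⊕b13⊕b15 = 1⊕0⊕0⊕0⊕0⊕1⊕1⊕1 = 0
s2: b2⊕b3⊕b6⊕b7⊕b10⊕b11⊕b14⊕b15 = 0⊕0⊕1⊕0⊕1⊕1⊕0⊕1 = 0
s4: b4⊕b5⊕b6⊕b7⊕b12⊕b13⊕b14⊕b15 = 0⊕0⊕1⊕0⊕0⊕1⊕0⊕1 = 1
s8: b8⊕b9⊕b10⊕b11⊕b12⊕b13⊕b14⊕b15 = 1⊕0⊕1⊕1⊕0⊕1⊕0⊕1 = 1
Syndrome (s8...s1) = 1100 → position 12.
Overall parity (XOR of all 16 bits, including p0): 0⊕1⊕0⊕0⊕0⊕0⊕1⊕0⊕1⊕0⊕1⊕1⊕0⊕1⊕0⊕1 = 1
Overall=1, syndrome position=12 → single-bit error at position 12.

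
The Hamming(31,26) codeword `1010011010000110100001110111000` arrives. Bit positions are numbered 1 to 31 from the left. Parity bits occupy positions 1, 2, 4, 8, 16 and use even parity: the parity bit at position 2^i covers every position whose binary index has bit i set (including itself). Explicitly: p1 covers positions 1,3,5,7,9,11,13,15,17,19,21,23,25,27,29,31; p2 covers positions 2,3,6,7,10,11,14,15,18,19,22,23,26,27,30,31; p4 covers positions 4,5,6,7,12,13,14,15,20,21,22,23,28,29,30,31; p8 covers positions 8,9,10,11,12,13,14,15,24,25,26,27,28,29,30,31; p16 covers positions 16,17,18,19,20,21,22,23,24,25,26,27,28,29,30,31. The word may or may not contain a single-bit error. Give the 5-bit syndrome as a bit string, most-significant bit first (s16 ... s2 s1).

s1: b1⊕b3⊕b5⊕b7⊕b9⊕b11⊕b13⊕b15⊕b17⊕b19⊕b21⊕b23⊕b25⊕b27⊕b29⊕b31 = 1⊕1⊕0⊕1⊕1⊕0⊕0⊕1⊕1⊕0⊕0⊕1⊕0⊕1⊕0⊕0 = 0
s2: b2⊕b3⊕b6⊕b7⊕b10⊕b11⊕b14⊕b15⊕b18⊕b19⊕b22⊕b23⊕b26⊕b27⊕b30⊕b31 = 0⊕1⊕1⊕1⊕0⊕0⊕1⊕1⊕0⊕0⊕1⊕1⊕1⊕1⊕0⊕0 = 1
s4: b4⊕b5⊕b6⊕b7⊕b12⊕b13⊕b14⊕b15⊕b20⊕b21⊕b22⊕b23⊕b28⊕b29⊕b30⊕b31 = 0⊕0⊕1⊕1⊕0⊕0⊕1⊕1⊕0⊕0⊕1⊕1⊕1⊕0⊕0⊕0 = 1
s8: b8⊕b9⊕b10⊕b11⊕b12⊕b13⊕b14⊕b15⊕b24⊕b25⊕b26⊕b27⊕b28⊕b29⊕b30⊕b31 = 0⊕1⊕0⊕0⊕0⊕0⊕1⊕1⊕1⊕0⊕1⊕1⊕1⊕0⊕0⊕0 = 1
s16: b16⊕b17⊕b18⊕b19⊕b20⊕b21⊕b22⊕b23⊕b24⊕b25⊕b26⊕b27⊕b28⊕b29⊕b30⊕b31 = 0⊕1⊕0⊕0⊕0⊕0⊕1⊕1⊕1⊕0⊕1⊕1⊕1⊕0⊕0⊕0 = 1
Syndrome (s16...s1) = 11110 → position 30.

11110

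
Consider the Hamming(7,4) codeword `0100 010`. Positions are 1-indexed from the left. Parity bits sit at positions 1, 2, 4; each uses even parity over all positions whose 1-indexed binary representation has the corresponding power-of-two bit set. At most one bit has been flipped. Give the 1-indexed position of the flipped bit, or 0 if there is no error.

4

s1: b1⊕b3⊕b5⊕b7 = 0⊕0⊕0⊕0 = 0
s2: b2⊕b3⊕b6⊕b7 = 1⊕0⊕1⊕0 = 0
s4: b4⊕b5⊕b6⊕b7 = 0⊕0⊕1⊕0 = 1
Syndrome (s4...s1) = 100 → position 4.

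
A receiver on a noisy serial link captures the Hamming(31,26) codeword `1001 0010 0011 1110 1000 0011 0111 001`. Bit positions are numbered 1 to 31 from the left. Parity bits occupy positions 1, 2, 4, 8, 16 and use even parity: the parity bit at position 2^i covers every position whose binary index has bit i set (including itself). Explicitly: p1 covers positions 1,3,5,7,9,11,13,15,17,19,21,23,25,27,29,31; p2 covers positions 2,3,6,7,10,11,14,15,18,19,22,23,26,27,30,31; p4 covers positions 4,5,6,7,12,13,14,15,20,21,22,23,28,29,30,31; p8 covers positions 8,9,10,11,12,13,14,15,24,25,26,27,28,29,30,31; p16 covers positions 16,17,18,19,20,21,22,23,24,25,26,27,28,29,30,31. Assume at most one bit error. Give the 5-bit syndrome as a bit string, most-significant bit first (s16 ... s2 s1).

s1: b1⊕b3⊕b5⊕b7⊕b9⊕b11⊕b13⊕b15⊕b17⊕b19⊕b21⊕b23⊕b25⊕b27⊕b29⊕b31 = 1⊕0⊕0⊕1⊕0⊕1⊕1⊕1⊕1⊕0⊕0⊕1⊕0⊕1⊕0⊕1 = 1
s2: b2⊕b3⊕b6⊕b7⊕b10⊕b11⊕b14⊕b15⊕b18⊕b19⊕b22⊕b23⊕b26⊕b27⊕b30⊕b31 = 0⊕0⊕0⊕1⊕0⊕1⊕1⊕1⊕0⊕0⊕0⊕1⊕1⊕1⊕0⊕1 = 0
s4: b4⊕b5⊕b6⊕b7⊕b12⊕b13⊕b14⊕b15⊕b20⊕b21⊕b22⊕b23⊕b28⊕b29⊕b30⊕b31 = 1⊕0⊕0⊕1⊕1⊕1⊕1⊕1⊕0⊕0⊕0⊕1⊕1⊕0⊕0⊕1 = 1
s8: b8⊕b9⊕b10⊕b11⊕b12⊕b13⊕b14⊕b15⊕b24⊕b25⊕b26⊕b27⊕b28⊕b29⊕b30⊕b31 = 0⊕0⊕0⊕1⊕1⊕1⊕1⊕1⊕1⊕0⊕1⊕1⊕1⊕0⊕0⊕1 = 0
s16: b16⊕b17⊕b18⊕b19⊕b20⊕b21⊕b22⊕b23⊕b24⊕b25⊕b26⊕b27⊕b28⊕b29⊕b30⊕b31 = 0⊕1⊕0⊕0⊕0⊕0⊕0⊕1⊕1⊕0⊕1⊕1⊕1⊕0⊕0⊕1 = 1
Syndrome (s16...s1) = 10101 → position 21.

10101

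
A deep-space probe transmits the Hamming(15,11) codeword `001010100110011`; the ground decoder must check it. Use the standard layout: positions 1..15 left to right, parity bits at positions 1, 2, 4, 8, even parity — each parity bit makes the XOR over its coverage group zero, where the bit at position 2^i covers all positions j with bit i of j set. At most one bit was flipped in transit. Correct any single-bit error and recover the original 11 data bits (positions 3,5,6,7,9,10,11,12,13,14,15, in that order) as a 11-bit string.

11010110011

s1: b1⊕b3⊕b5⊕b7⊕b9⊕b11⊕b13⊕b15 = 0⊕1⊕1⊕1⊕0⊕1⊕0⊕1 = 1
s2: b2⊕b3⊕b6⊕b7⊕b10⊕b11⊕b14⊕b15 = 0⊕1⊕0⊕1⊕1⊕1⊕1⊕1 = 0
s4: b4⊕b5⊕b6⊕b7⊕b12⊕b13⊕b14⊕b15 = 0⊕1⊕0⊕1⊕0⊕0⊕1⊕1 = 0
s8: b8⊕b9⊕b10⊕b11⊕b12⊕b13⊕b14⊕b15 = 0⊕0⊕1⊕1⊕0⊕0⊕1⊕1 = 0
Syndrome (s8...s1) = 0001 → position 1.
Flip bit 1: corrected codeword = 101010100110011
Data bits at positions 3,5,6,7,9,10,11,12,13,14,15: 11010110011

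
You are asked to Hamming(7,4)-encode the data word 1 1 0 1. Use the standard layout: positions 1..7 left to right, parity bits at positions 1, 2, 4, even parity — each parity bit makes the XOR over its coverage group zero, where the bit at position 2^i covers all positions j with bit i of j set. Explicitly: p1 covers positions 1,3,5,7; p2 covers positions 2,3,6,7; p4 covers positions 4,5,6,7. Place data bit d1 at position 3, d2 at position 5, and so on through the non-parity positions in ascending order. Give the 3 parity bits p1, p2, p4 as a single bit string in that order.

Place data bits at non-power-of-two positions: b3=1, b5=1, b6=0, b7=1.
p1 = XOR of data positions {3,5,7} = 1⊕1⊕1 = 1
p2 = XOR of data positions {3,6,7} = 1⊕0⊕1 = 0
p4 = XOR of data positions {5,6,7} = 1⊕0⊕1 = 0
Parity bits p1,p2,p4 = 100

100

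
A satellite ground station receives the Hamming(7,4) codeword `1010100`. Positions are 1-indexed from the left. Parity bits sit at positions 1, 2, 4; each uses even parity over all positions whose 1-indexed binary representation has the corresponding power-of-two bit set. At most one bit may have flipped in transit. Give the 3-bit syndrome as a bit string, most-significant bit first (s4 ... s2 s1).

111

s1: b1⊕b3⊕b5⊕b7 = 1⊕1⊕1⊕0 = 1
s2: b2⊕b3⊕b6⊕b7 = 0⊕1⊕0⊕0 = 1
s4: b4⊕b5⊕b6⊕b7 = 0⊕1⊕0⊕0 = 1
Syndrome (s4...s1) = 111 → position 7.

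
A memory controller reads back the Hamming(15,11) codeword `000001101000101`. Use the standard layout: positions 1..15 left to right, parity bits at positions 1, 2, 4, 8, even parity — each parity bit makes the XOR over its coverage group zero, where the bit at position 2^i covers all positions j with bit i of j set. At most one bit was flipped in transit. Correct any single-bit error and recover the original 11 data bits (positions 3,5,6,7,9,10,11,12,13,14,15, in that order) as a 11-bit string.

00111100101

s1: b1⊕b3⊕b5⊕b7⊕b9⊕b11⊕b13⊕b15 = 0⊕0⊕0⊕1⊕1⊕0⊕1⊕1 = 0
s2: b2⊕b3⊕b6⊕b7⊕b10⊕b11⊕b14⊕b15 = 0⊕0⊕1⊕1⊕0⊕0⊕0⊕1 = 1
s4: b4⊕b5⊕b6⊕b7⊕b12⊕b13⊕b14⊕b15 = 0⊕0⊕1⊕1⊕0⊕1⊕0⊕1 = 0
s8: b8⊕b9⊕b10⊕b11⊕b12⊕b13⊕b14⊕b15 = 0⊕1⊕0⊕0⊕0⊕1⊕0⊕1 = 1
Syndrome (s8...s1) = 1010 → position 10.
Flip bit 10: corrected codeword = 000001101100101
Data bits at positions 3,5,6,7,9,10,11,12,13,14,15: 00111100101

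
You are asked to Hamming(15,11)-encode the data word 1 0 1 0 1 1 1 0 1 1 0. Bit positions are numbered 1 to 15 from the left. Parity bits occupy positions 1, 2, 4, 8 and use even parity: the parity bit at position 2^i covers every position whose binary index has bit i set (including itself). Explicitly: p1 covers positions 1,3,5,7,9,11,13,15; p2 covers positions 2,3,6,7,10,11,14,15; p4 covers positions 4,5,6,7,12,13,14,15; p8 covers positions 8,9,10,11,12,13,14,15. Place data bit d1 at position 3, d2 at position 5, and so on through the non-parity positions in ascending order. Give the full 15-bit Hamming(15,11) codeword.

Place data bits at non-power-of-two positions: b3=1, b5=0, b6=1, b7=0, b9=1, b10=1, b11=1, b12=0, b13=1, b14=1, b15=0.
p1 = XOR of data positions {3,5,7,9,11,13,15} = 1⊕0⊕0⊕1⊕1⊕1⊕0 = 0
p2 = XOR of data positions {3,6,7,10,11,14,15} = 1⊕1⊕0⊕1⊕1⊕1⊕0 = 1
p4 = XOR of data positions {5,6,7,12,13,14,15} = 0⊕1⊕0⊕0⊕1⊕1⊕0 = 1
p8 = XOR of data positions {9,10,11,12,13,14,15} = 1⊕1⊕1⊕0⊕1⊕1⊕0 = 1
Codeword b1..b15 = 011101011110110

011101011110110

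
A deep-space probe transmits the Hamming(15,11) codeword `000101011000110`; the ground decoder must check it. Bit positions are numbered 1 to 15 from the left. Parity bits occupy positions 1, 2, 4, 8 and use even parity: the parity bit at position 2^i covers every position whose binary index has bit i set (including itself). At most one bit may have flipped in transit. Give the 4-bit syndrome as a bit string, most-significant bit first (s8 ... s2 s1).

0000

s1: b1⊕b3⊕b5⊕b7⊕b9⊕b11⊕b13⊕b15 = 0⊕0⊕0⊕0⊕1⊕0⊕1⊕0 = 0
s2: b2⊕b3⊕b6⊕b7⊕b10⊕b11⊕b14⊕b15 = 0⊕0⊕1⊕0⊕0⊕0⊕1⊕0 = 0
s4: b4⊕b5⊕b6⊕b7⊕b12⊕b13⊕b14⊕b15 = 1⊕0⊕1⊕0⊕0⊕1⊕1⊕0 = 0
s8: b8⊕b9⊕b10⊕b11⊕b12⊕b13⊕b14⊕b15 = 1⊕1⊕0⊕0⊕0⊕1⊕1⊕0 = 0
Syndrome (s8...s1) = 0000 → position 0 (no error).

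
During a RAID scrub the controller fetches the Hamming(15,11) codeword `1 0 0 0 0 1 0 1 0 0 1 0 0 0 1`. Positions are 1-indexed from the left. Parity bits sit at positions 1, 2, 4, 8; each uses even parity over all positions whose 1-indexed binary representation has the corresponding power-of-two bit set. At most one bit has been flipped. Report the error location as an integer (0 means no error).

11

s1: b1⊕b3⊕b5⊕b7⊕b9⊕b11⊕b13⊕b15 = 1⊕0⊕0⊕0⊕0⊕1⊕0⊕1 = 1
s2: b2⊕b3⊕b6⊕b7⊕b10⊕b11⊕b14⊕b15 = 0⊕0⊕1⊕0⊕0⊕1⊕0⊕1 = 1
s4: b4⊕b5⊕b6⊕b7⊕b12⊕b13⊕b14⊕b15 = 0⊕0⊕1⊕0⊕0⊕0⊕0⊕1 = 0
s8: b8⊕b9⊕b10⊕b11⊕b12⊕b13⊕b14⊕b15 = 1⊕0⊕0⊕1⊕0⊕0⊕0⊕1 = 1
Syndrome (s8...s1) = 1011 → position 11.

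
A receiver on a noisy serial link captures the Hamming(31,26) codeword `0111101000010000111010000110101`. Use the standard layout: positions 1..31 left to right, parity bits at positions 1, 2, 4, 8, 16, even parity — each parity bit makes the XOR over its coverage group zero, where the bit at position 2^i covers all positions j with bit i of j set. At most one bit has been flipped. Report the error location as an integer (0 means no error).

s1: b1⊕b3⊕b5⊕b7⊕b9⊕b11⊕b13⊕b15⊕b17⊕b19⊕b21⊕b23⊕b25⊕b27⊕b29⊕b31 = 0⊕1⊕1⊕1⊕0⊕0⊕0⊕0⊕1⊕1⊕1⊕0⊕0⊕1⊕1⊕1 = 1
s2: b2⊕b3⊕b6⊕b7⊕b10⊕b11⊕b14⊕b15⊕b18⊕b19⊕b22⊕b23⊕b26⊕b27⊕b30⊕b31 = 1⊕1⊕0⊕1⊕0⊕0⊕0⊕0⊕1⊕1⊕0⊕0⊕1⊕1⊕0⊕1 = 0
s4: b4⊕b5⊕b6⊕b7⊕b12⊕b13⊕b14⊕b15⊕b20⊕b21⊕b22⊕b23⊕b28⊕b29⊕b30⊕b31 = 1⊕1⊕0⊕1⊕1⊕0⊕0⊕0⊕0⊕1⊕0⊕0⊕0⊕1⊕0⊕1 = 1
s8: b8⊕b9⊕b10⊕b11⊕b12⊕b13⊕b14⊕b15⊕b24⊕b25⊕b26⊕b27⊕b28⊕b29⊕b30⊕b31 = 0⊕0⊕0⊕0⊕1⊕0⊕0⊕0⊕0⊕0⊕1⊕1⊕0⊕1⊕0⊕1 = 1
s16: b16⊕b17⊕b18⊕b19⊕b20⊕b21⊕b22⊕b23⊕b24⊕b25⊕b26⊕b27⊕b28⊕b29⊕b30⊕b31 = 0⊕1⊕1⊕1⊕0⊕1⊕0⊕0⊕0⊕0⊕1⊕1⊕0⊕1⊕0⊕1 = 0
Syndrome (s16...s1) = 01101 → position 13.

13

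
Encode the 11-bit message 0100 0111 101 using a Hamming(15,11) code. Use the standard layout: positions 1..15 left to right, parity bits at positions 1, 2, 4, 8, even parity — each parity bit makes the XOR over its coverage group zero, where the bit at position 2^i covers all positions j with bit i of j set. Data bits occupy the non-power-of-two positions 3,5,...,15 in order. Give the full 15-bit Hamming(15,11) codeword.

Place data bits at non-power-of-two positions: b3=0, b5=1, b6=0, b7=0, b9=0, b10=1, b11=1, b12=1, b13=1, b14=0, b15=1.
p1 = XOR of data positions {3,5,7,9,11,13,15} = 0⊕1⊕0⊕0⊕1⊕1⊕1 = 0
p2 = XOR of data positions {3,6,7,10,11,14,15} = 0⊕0⊕0⊕1⊕1⊕0⊕1 = 1
p4 = XOR of data positions {5,6,7,12,13,14,15} = 1⊕0⊕0⊕1⊕1⊕0⊕1 = 0
p8 = XOR of data positions {9,10,11,12,13,14,15} = 0⊕1⊕1⊕1⊕1⊕0⊕1 = 1
Codeword b1..b15 = 010010010111101

010010010111101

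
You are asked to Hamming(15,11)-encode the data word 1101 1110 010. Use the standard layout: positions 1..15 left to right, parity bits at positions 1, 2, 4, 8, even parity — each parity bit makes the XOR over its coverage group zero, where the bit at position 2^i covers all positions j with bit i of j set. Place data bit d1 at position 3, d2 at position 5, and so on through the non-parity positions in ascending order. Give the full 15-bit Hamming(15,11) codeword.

Place data bits at non-power-of-two positions: b3=1, b5=1, b6=0, b7=1, b9=1, b10=1, b11=1, b12=0, b13=0, b14=1, b15=0.
p1 = XOR of data positions {3,5,7,9,11,13,15} = 1⊕1⊕1⊕1⊕1⊕0⊕0 = 1
p2 = XOR of data positions {3,6,7,10,11,14,15} = 1⊕0⊕1⊕1⊕1⊕1⊕0 = 1
p4 = XOR of data positions {5,6,7,12,13,14,15} = 1⊕0⊕1⊕0⊕0⊕1⊕0 = 1
p8 = XOR of data positions {9,10,11,12,13,14,15} = 1⊕1⊕1⊕0⊕0⊕1⊕0 = 0
Codeword b1..b15 = 111110101110010

111110101110010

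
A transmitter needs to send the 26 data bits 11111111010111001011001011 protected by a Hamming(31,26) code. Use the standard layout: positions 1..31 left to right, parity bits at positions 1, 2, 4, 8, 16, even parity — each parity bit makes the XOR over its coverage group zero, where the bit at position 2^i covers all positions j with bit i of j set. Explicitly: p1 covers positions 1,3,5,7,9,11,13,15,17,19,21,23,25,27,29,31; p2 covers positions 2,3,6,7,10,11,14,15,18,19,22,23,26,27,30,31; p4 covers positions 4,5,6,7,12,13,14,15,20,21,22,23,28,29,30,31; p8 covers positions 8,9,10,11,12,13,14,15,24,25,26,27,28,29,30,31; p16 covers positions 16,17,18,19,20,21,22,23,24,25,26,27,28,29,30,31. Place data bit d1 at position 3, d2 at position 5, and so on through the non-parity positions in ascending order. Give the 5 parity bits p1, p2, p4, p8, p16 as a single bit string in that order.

11101

Place data bits at non-power-of-two positions: b3=1, b5=1, b6=1, b7=1, b9=1, b10=1, b11=1, b12=1, b13=0, b14=1, b15=0, b17=1, b18=1, b19=1, b20=0, b21=0, b22=1, b23=0, b24=1, b25=1, b26=0, b27=0, b28=1, b29=0, b30=1, b31=1.
p1 = XOR of data positions {3,5,7,9,11,13,15,17,19,21,23,25,27,29,31} = 1⊕1⊕1⊕1⊕1⊕0⊕0⊕1⊕1⊕0⊕0⊕1⊕0⊕0⊕1 = 1
p2 = XOR of data positions {3,6,7,10,11,14,15,18,19,22,23,26,27,30,31} = 1⊕1⊕1⊕1⊕1⊕1⊕0⊕1⊕1⊕1⊕0⊕0⊕0⊕1⊕1 = 1
p4 = XOR of data positions {5,6,7,12,13,14,15,20,21,22,23,28,29,30,31} = 1⊕1⊕1⊕1⊕0⊕1⊕0⊕0⊕0⊕1⊕0⊕1⊕0⊕1⊕1 = 1
p8 = XOR of data positions {9,10,11,12,13,14,15,24,25,26,27,28,29,30,31} = 1⊕1⊕1⊕1⊕0⊕1⊕0⊕1⊕1⊕0⊕0⊕1⊕0⊕1⊕1 = 0
p16 = XOR of data positions {17,18,19,20,21,22,23,24,25,26,27,28,29,30,31} = 1⊕1⊕1⊕0⊕0⊕1⊕0⊕1⊕1⊕0⊕0⊕1⊕0⊕1⊕1 = 1
Parity bits p1,p2,p4,p8,p16 = 11101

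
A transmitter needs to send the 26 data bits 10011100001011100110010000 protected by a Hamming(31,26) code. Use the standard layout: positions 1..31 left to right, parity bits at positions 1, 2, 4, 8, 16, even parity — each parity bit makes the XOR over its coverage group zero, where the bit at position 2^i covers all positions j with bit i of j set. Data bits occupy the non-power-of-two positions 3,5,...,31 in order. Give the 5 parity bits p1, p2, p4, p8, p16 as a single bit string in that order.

Place data bits at non-power-of-two positions: b3=1, b5=0, b6=0, b7=1, b9=1, b10=1, b11=0, b12=0, b13=0, b14=0, b15=1, b17=0, b18=1, b19=1, b20=1, b21=0, b22=0, b23=1, b24=1, b25=0, b26=0, b27=1, b28=0, b29=0, b30=0, b31=0.
p1 = XOR of data positions {3,5,7,9,11,13,15,17,19,21,23,25,27,29,31} = 1⊕0⊕1⊕1⊕0⊕0⊕1⊕0⊕1⊕0⊕1⊕0⊕1⊕0⊕0 = 1
p2 = XOR of data positions {3,6,7,10,11,14,15,18,19,22,23,26,27,30,31} = 1⊕0⊕1⊕1⊕0⊕0⊕1⊕1⊕1⊕0⊕1⊕0⊕1⊕0⊕0 = 0
p4 = XOR of data positions {5,6,7,12,13,14,15,20,21,22,23,28,29,30,31} = 0⊕0⊕1⊕0⊕0⊕0⊕1⊕1⊕0⊕0⊕1⊕0⊕0⊕0⊕0 = 0
p8 = XOR of data positions {9,10,11,12,13,14,15,24,25,26,27,28,29,30,31} = 1⊕1⊕0⊕0⊕0⊕0⊕1⊕1⊕0⊕0⊕1⊕0⊕0⊕0⊕0 = 1
p16 = XOR of data positions {17,18,19,20,21,22,23,24,25,26,27,28,29,30,31} = 0⊕1⊕1⊕1⊕0⊕0⊕1⊕1⊕0⊕0⊕1⊕0⊕0⊕0⊕0 = 0
Parity bits p1,p2,p4,p8,p16 = 10010

10010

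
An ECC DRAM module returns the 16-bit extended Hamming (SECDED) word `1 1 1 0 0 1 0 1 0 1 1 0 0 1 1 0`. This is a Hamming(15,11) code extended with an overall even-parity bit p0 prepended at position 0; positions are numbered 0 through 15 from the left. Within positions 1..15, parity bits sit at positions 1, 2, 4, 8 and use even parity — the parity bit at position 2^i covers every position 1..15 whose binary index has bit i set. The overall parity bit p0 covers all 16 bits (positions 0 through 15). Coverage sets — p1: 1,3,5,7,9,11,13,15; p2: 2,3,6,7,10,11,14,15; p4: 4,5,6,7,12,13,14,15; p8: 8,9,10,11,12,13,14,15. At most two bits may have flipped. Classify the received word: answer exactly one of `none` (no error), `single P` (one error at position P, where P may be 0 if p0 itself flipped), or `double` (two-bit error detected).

single 1

s1: b1⊕b3⊕b5⊕b7⊕b9⊕b11⊕b13⊕b15 = 1⊕0⊕1⊕1⊕1⊕0⊕1⊕0 = 1
s2: b2⊕b3⊕b6⊕b7⊕b10⊕b11⊕b14⊕b15 = 1⊕0⊕0⊕1⊕1⊕0⊕1⊕0 = 0
s4: b4⊕b5⊕b6⊕b7⊕b12⊕b13⊕b14⊕b15 = 0⊕1⊕0⊕1⊕0⊕1⊕1⊕0 = 0
s8: b8⊕b9⊕b10⊕b11⊕b12⊕b13⊕b14⊕b15 = 0⊕1⊕1⊕0⊕0⊕1⊕1⊕0 = 0
Syndrome (s8...s1) = 0001 → position 1.
Overall parity (XOR of all 16 bits, including p0): 1⊕1⊕1⊕0⊕0⊕1⊕0⊕1⊕0⊕1⊕1⊕0⊕0⊕1⊕1⊕0 = 1
Overall=1, syndrome position=1 → single-bit error at position 1.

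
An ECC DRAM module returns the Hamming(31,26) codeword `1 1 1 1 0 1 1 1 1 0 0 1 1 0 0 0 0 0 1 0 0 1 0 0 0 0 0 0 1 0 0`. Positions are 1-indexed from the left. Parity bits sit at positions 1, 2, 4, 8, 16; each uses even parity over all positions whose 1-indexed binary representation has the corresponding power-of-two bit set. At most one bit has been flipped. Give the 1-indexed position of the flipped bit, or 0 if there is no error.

29

s1: b1⊕b3⊕b5⊕b7⊕b9⊕b11⊕b13⊕b15⊕b17⊕b19⊕b21⊕b23⊕b25⊕b27⊕b29⊕b31 = 1⊕1⊕0⊕1⊕1⊕0⊕1⊕0⊕0⊕1⊕0⊕0⊕0⊕0⊕1⊕0 = 1
s2: b2⊕b3⊕b6⊕b7⊕b10⊕b11⊕b14⊕b15⊕b18⊕b19⊕b22⊕b23⊕b26⊕b27⊕b30⊕b31 = 1⊕1⊕1⊕1⊕0⊕0⊕0⊕0⊕0⊕1⊕1⊕0⊕0⊕0⊕0⊕0 = 0
s4: b4⊕b5⊕b6⊕b7⊕b12⊕b13⊕b14⊕b15⊕b20⊕b21⊕b22⊕b23⊕b28⊕b29⊕b30⊕b31 = 1⊕0⊕1⊕1⊕1⊕1⊕0⊕0⊕0⊕0⊕1⊕0⊕0⊕1⊕0⊕0 = 1
s8: b8⊕b9⊕b10⊕b11⊕b12⊕b13⊕b14⊕b15⊕b24⊕b25⊕b26⊕b27⊕b28⊕b29⊕b30⊕b31 = 1⊕1⊕0⊕0⊕1⊕1⊕0⊕0⊕0⊕0⊕0⊕0⊕0⊕1⊕0⊕0 = 1
s16: b16⊕b17⊕b18⊕b19⊕b20⊕b21⊕b22⊕b23⊕b24⊕b25⊕b26⊕b27⊕b28⊕b29⊕b30⊕b31 = 0⊕0⊕0⊕1⊕0⊕0⊕1⊕0⊕0⊕0⊕0⊕0⊕0⊕1⊕0⊕0 = 1
Syndrome (s16...s1) = 11101 → position 29.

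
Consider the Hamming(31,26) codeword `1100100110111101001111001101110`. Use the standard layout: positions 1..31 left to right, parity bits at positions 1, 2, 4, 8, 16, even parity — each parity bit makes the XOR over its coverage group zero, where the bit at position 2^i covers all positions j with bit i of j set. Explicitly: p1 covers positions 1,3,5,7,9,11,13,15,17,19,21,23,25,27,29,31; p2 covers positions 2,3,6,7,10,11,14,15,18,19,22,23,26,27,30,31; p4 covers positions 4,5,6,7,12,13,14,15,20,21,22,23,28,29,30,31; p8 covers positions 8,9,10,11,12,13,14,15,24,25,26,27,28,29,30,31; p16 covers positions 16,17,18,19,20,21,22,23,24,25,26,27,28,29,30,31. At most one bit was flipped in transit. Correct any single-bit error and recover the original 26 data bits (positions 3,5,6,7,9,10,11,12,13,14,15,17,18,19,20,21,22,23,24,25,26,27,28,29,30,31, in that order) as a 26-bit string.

s1: b1⊕b3⊕b5⊕b7⊕b9⊕b11⊕b13⊕b15⊕b17⊕b19⊕b21⊕b23⊕b25⊕b27⊕b29⊕b31 = 1⊕0⊕1⊕0⊕1⊕1⊕1⊕0⊕0⊕1⊕1⊕0⊕1⊕0⊕1⊕0 = 1
s2: b2⊕b3⊕b6⊕b7⊕b10⊕b11⊕b14⊕b15⊕b18⊕b19⊕b22⊕b23⊕b26⊕b27⊕b30⊕b31 = 1⊕0⊕0⊕0⊕0⊕1⊕1⊕0⊕0⊕1⊕1⊕0⊕1⊕0⊕1⊕0 = 1
s4: b4⊕b5⊕b6⊕b7⊕b12⊕b13⊕b14⊕b15⊕b20⊕b21⊕b22⊕b23⊕b28⊕b29⊕b30⊕b31 = 0⊕1⊕0⊕0⊕1⊕1⊕1⊕0⊕1⊕1⊕1⊕0⊕1⊕1⊕1⊕0 = 0
s8: b8⊕b9⊕b10⊕b11⊕b12⊕b13⊕b14⊕b15⊕b24⊕b25⊕b26⊕b27⊕b28⊕b29⊕b30⊕b31 = 1⊕1⊕0⊕1⊕1⊕1⊕1⊕0⊕0⊕1⊕1⊕0⊕1⊕1⊕1⊕0 = 1
s16: b16⊕b17⊕b18⊕b19⊕b20⊕b21⊕b22⊕b23⊕b24⊕b25⊕b26⊕b27⊕b28⊕b29⊕b30⊕b31 = 1⊕0⊕0⊕1⊕1⊕1⊕1⊕0⊕0⊕1⊕1⊕0⊕1⊕1⊕1⊕0 = 0
Syndrome (s16...s1) = 01011 → position 11.
Flip bit 11: corrected codeword = 1100100110011101001111001101110
Data bits at positions 3,5,6,7,9,10,11,12,13,14,15,17,18,19,20,21,22,23,24,25,26,27,28,29,30,31: 01001001110001111001101110

01001001110001111001101110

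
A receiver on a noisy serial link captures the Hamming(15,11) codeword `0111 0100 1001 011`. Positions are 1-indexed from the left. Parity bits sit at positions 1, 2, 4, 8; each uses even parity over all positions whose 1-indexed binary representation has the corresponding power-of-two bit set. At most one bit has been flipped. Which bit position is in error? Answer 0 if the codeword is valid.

7

s1: b1⊕b3⊕b5⊕b7⊕b9⊕b11⊕b13⊕b15 = 0⊕1⊕0⊕0⊕1⊕0⊕0⊕1 = 1
s2: b2⊕b3⊕b6⊕b7⊕b10⊕b11⊕b14⊕b15 = 1⊕1⊕1⊕0⊕0⊕0⊕1⊕1 = 1
s4: b4⊕b5⊕b6⊕b7⊕b12⊕b13⊕b14⊕b15 = 1⊕0⊕1⊕0⊕1⊕0⊕1⊕1 = 1
s8: b8⊕b9⊕b10⊕b11⊕b12⊕b13⊕b14⊕b15 = 0⊕1⊕0⊕0⊕1⊕0⊕1⊕1 = 0
Syndrome (s8...s1) = 0111 → position 7.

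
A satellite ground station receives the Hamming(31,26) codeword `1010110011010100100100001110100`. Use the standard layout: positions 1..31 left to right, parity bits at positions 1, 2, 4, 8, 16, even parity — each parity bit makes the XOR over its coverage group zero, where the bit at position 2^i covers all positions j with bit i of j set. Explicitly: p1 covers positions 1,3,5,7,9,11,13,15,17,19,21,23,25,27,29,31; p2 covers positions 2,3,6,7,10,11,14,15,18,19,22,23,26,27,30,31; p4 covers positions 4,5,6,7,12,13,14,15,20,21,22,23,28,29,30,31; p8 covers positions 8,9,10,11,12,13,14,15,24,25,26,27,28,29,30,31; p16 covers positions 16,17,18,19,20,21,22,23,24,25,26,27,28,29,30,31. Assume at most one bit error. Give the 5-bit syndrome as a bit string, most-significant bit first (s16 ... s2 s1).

s1: b1⊕b3⊕b5⊕b7⊕b9⊕b11⊕b13⊕b15⊕b17⊕b19⊕b21⊕b23⊕b25⊕b27⊕b29⊕b31 = 1⊕1⊕1⊕0⊕1⊕0⊕0⊕0⊕1⊕0⊕0⊕0⊕1⊕1⊕1⊕0 = 0
s2: b2⊕b3⊕b6⊕b7⊕b10⊕b11⊕b14⊕b15⊕b18⊕b19⊕b22⊕b23⊕b26⊕b27⊕b30⊕b31 = 0⊕1⊕1⊕0⊕1⊕0⊕1⊕0⊕0⊕0⊕0⊕0⊕1⊕1⊕0⊕0 = 0
s4: b4⊕b5⊕b6⊕b7⊕b12⊕b13⊕b14⊕b15⊕b20⊕b21⊕b22⊕b23⊕b28⊕b29⊕b30⊕b31 = 0⊕1⊕1⊕0⊕1⊕0⊕1⊕0⊕1⊕0⊕0⊕0⊕0⊕1⊕0⊕0 = 0
s8: b8⊕b9⊕b10⊕b11⊕b12⊕b13⊕b14⊕b15⊕b24⊕b25⊕b26⊕b27⊕b28⊕b29⊕b30⊕b31 = 0⊕1⊕1⊕0⊕1⊕0⊕1⊕0⊕0⊕1⊕1⊕1⊕0⊕1⊕0⊕0 = 0
s16: b16⊕b17⊕b18⊕b19⊕b20⊕b21⊕b22⊕b23⊕b24⊕b25⊕b26⊕b27⊕b28⊕b29⊕b30⊕b31 = 0⊕1⊕0⊕0⊕1⊕0⊕0⊕0⊕0⊕1⊕1⊕1⊕0⊕1⊕0⊕0 = 0
Syndrome (s16...s1) = 00000 → position 0 (no error).

00000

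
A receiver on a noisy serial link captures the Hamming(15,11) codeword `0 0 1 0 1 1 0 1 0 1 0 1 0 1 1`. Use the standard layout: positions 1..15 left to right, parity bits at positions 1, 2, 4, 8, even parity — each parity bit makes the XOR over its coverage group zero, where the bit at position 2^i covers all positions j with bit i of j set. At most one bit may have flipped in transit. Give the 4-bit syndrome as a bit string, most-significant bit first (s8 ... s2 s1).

1111

s1: b1⊕b3⊕b5⊕b7⊕b9⊕b11⊕b13⊕b15 = 0⊕1⊕1⊕0⊕0⊕0⊕0⊕1 = 1
s2: b2⊕b3⊕b6⊕b7⊕b10⊕b11⊕b14⊕b15 = 0⊕1⊕1⊕0⊕1⊕0⊕1⊕1 = 1
s4: b4⊕b5⊕b6⊕b7⊕b12⊕b13⊕b14⊕b15 = 0⊕1⊕1⊕0⊕1⊕0⊕1⊕1 = 1
s8: b8⊕b9⊕b10⊕b11⊕b12⊕b13⊕b14⊕b15 = 1⊕0⊕1⊕0⊕1⊕0⊕1⊕1 = 1
Syndrome (s8...s1) = 1111 → position 15.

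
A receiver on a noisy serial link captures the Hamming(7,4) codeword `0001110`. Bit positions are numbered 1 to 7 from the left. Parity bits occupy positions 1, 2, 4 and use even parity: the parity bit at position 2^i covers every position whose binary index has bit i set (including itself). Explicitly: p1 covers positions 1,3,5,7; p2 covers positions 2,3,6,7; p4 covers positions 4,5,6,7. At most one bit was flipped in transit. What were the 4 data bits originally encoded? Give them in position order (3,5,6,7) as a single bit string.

0111

s1: b1⊕b3⊕b5⊕b7 = 0⊕0⊕1⊕0 = 1
s2: b2⊕b3⊕b6⊕b7 = 0⊕0⊕1⊕0 = 1
s4: b4⊕b5⊕b6⊕b7 = 1⊕1⊕1⊕0 = 1
Syndrome (s4...s1) = 111 → position 7.
Flip bit 7: corrected codeword = 0001111
Data bits at positions 3,5,6,7: 0111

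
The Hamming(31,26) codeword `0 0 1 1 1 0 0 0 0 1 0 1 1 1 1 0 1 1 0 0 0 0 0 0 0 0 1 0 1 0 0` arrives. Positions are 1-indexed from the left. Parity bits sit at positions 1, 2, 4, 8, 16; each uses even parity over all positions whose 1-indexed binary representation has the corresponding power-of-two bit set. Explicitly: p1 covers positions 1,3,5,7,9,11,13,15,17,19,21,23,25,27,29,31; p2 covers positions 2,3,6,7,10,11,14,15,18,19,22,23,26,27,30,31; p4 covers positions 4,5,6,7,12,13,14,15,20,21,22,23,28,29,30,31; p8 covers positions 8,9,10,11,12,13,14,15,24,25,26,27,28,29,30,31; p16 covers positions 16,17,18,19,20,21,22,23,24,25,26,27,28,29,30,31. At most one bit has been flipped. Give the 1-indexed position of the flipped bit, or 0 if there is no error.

13

s1: b1⊕b3⊕b5⊕b7⊕b9⊕b11⊕b13⊕b15⊕b17⊕b19⊕b21⊕b23⊕b25⊕b27⊕b29⊕b31 = 0⊕1⊕1⊕0⊕0⊕0⊕1⊕1⊕1⊕0⊕0⊕0⊕0⊕1⊕1⊕0 = 1
s2: b2⊕b3⊕b6⊕b7⊕b10⊕b11⊕b14⊕b15⊕b18⊕b19⊕b22⊕b23⊕b26⊕b27⊕b30⊕b31 = 0⊕1⊕0⊕0⊕1⊕0⊕1⊕1⊕1⊕0⊕0⊕0⊕0⊕1⊕0⊕0 = 0
s4: b4⊕b5⊕b6⊕b7⊕b12⊕b13⊕b14⊕b15⊕b20⊕b21⊕b22⊕b23⊕b28⊕b29⊕b30⊕b31 = 1⊕1⊕0⊕0⊕1⊕1⊕1⊕1⊕0⊕0⊕0⊕0⊕0⊕1⊕0⊕0 = 1
s8: b8⊕b9⊕b10⊕b11⊕b12⊕b13⊕b14⊕b15⊕b24⊕b25⊕b26⊕b27⊕b28⊕b29⊕b30⊕b31 = 0⊕0⊕1⊕0⊕1⊕1⊕1⊕1⊕0⊕0⊕0⊕1⊕0⊕1⊕0⊕0 = 1
s16: b16⊕b17⊕b18⊕b19⊕b20⊕b21⊕b22⊕b23⊕b24⊕b25⊕b26⊕b27⊕b28⊕b29⊕b30⊕b31 = 0⊕1⊕1⊕0⊕0⊕0⊕0⊕0⊕0⊕0⊕0⊕1⊕0⊕1⊕0⊕0 = 0
Syndrome (s16...s1) = 01101 → position 13.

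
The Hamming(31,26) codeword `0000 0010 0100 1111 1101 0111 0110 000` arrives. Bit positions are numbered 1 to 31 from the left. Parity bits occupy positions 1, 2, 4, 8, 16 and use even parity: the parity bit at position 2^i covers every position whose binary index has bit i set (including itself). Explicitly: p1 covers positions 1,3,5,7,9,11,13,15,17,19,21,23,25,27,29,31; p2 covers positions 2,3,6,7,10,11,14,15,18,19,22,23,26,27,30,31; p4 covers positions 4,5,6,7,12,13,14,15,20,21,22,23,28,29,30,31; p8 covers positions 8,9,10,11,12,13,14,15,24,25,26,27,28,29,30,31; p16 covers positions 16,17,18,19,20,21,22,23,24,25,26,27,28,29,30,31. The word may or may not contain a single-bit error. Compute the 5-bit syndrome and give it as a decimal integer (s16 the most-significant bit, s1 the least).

30

s1: b1⊕b3⊕b5⊕b7⊕b9⊕b11⊕b13⊕b15⊕b17⊕b19⊕b21⊕b23⊕b25⊕b27⊕b29⊕b31 = 0⊕0⊕0⊕1⊕0⊕0⊕1⊕1⊕1⊕0⊕0⊕1⊕0⊕1⊕0⊕0 = 0
s2: b2⊕b3⊕b6⊕b7⊕b10⊕b11⊕b14⊕b15⊕b18⊕b19⊕b22⊕b23⊕b26⊕b27⊕b30⊕b31 = 0⊕0⊕0⊕1⊕1⊕0⊕1⊕1⊕1⊕0⊕1⊕1⊕1⊕1⊕0⊕0 = 1
s4: b4⊕b5⊕b6⊕b7⊕b12⊕b13⊕b14⊕b15⊕b20⊕b21⊕b22⊕b23⊕b28⊕b29⊕b30⊕b31 = 0⊕0⊕0⊕1⊕0⊕1⊕1⊕1⊕1⊕0⊕1⊕1⊕0⊕0⊕0⊕0 = 1
s8: b8⊕b9⊕b10⊕b11⊕b12⊕b13⊕b14⊕b15⊕b24⊕b25⊕b26⊕b27⊕b28⊕b29⊕b30⊕b31 = 0⊕0⊕1⊕0⊕0⊕1⊕1⊕1⊕1⊕0⊕1⊕1⊕0⊕0⊕0⊕0 = 1
s16: b16⊕b17⊕b18⊕b19⊕b20⊕b21⊕b22⊕b23⊕b24⊕b25⊕b26⊕b27⊕b28⊕b29⊕b30⊕b31 = 1⊕1⊕1⊕0⊕1⊕0⊕1⊕1⊕1⊕0⊕1⊕1⊕0⊕0⊕0⊕0 = 1
Syndrome (s16...s1) = 11110 → position 30.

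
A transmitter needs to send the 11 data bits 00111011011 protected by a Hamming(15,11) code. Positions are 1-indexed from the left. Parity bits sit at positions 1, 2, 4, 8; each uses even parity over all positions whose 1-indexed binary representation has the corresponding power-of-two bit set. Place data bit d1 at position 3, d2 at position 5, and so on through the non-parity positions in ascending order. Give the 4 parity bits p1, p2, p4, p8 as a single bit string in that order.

0111

Place data bits at non-power-of-two positions: b3=0, b5=0, b6=1, b7=1, b9=1, b10=0, b11=1, b12=1, b13=0, b14=1, b15=1.
p1 = XOR of data positions {3,5,7,9,11,13,15} = 0⊕0⊕1⊕1⊕1⊕0⊕1 = 0
p2 = XOR of data positions {3,6,7,10,11,14,15} = 0⊕1⊕1⊕0⊕1⊕1⊕1 = 1
p4 = XOR of data positions {5,6,7,12,13,14,15} = 0⊕1⊕1⊕1⊕0⊕1⊕1 = 1
p8 = XOR of data positions {9,10,11,12,13,14,15} = 1⊕0⊕1⊕1⊕0⊕1⊕1 = 1
Parity bits p1,p2,p4,p8 = 0111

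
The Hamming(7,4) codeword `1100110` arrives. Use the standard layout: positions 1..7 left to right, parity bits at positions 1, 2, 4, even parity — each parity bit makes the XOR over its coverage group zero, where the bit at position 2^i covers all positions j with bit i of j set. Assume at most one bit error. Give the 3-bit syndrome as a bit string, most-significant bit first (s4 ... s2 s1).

000

s1: b1⊕b3⊕b5⊕b7 = 1⊕0⊕1⊕0 = 0
s2: b2⊕b3⊕b6⊕b7 = 1⊕0⊕1⊕0 = 0
s4: b4⊕b5⊕b6⊕b7 = 0⊕1⊕1⊕0 = 0
Syndrome (s4...s1) = 000 → position 0 (no error).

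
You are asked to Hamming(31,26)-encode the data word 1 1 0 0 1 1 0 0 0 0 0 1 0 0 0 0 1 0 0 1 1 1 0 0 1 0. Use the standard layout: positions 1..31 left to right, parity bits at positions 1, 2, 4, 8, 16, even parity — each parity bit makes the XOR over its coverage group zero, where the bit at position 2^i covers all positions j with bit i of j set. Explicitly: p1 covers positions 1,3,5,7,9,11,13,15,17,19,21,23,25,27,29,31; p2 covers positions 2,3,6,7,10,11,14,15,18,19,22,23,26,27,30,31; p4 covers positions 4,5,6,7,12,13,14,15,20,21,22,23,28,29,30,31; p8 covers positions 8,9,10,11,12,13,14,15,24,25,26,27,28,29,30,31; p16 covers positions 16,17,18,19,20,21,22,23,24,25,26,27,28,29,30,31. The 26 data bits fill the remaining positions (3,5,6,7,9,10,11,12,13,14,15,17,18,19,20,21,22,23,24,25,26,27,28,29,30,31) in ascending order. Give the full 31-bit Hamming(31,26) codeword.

Place data bits at non-power-of-two positions: b3=1, b5=1, b6=0, b7=0, b9=1, b10=1, b11=0, b12=0, b13=0, b14=0, b15=0, b17=1, b18=0, b19=0, b20=0, b21=0, b22=1, b23=0, b24=0, b25=1, b26=1, b27=1, b28=0, b29=0, b30=1, b31=0.
p1 = XOR of data positions {3,5,7,9,11,13,15,17,19,21,23,25,27,29,31} = 1⊕1⊕0⊕1⊕0⊕0⊕0⊕1⊕0⊕0⊕0⊕1⊕1⊕0⊕0 = 0
p2 = XOR of data positions {3,6,7,10,11,14,15,18,19,22,23,26,27,30,31} = 1⊕0⊕0⊕1⊕0⊕0⊕0⊕0⊕0⊕1⊕0⊕1⊕1⊕1⊕0 = 0
p4 = XOR of data positions {5,6,7,12,13,14,15,20,21,22,23,28,29,30,31} = 1⊕0⊕0⊕0⊕0⊕0⊕0⊕0⊕0⊕1⊕0⊕0⊕0⊕1⊕0 = 1
p8 = XOR of data positions {9,10,11,12,13,14,15,24,25,26,27,28,29,30,31} = 1⊕1⊕0⊕0⊕0⊕0⊕0⊕0⊕1⊕1⊕1⊕0⊕0⊕1⊕0 = 0
p16 = XOR of data positions {17,18,19,20,21,22,23,24,25,26,27,28,29,30,31} = 1⊕0⊕0⊕0⊕0⊕1⊕0⊕0⊕1⊕1⊕1⊕0⊕0⊕1⊕0 = 0
Codeword b1..b31 = 0011100011000000100001001110010

0011100011000000100001001110010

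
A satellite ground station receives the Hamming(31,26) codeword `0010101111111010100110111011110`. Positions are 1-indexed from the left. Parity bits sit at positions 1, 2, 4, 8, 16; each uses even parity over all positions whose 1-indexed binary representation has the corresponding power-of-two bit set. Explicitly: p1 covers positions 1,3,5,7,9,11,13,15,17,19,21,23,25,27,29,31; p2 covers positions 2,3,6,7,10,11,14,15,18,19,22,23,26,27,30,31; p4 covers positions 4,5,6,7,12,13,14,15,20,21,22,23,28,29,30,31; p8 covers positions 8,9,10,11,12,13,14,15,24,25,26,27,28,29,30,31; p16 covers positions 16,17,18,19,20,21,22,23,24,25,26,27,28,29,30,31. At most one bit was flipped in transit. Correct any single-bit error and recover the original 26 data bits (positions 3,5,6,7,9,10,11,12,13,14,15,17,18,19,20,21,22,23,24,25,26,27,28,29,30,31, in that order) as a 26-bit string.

11011111001100110111011110

s1: b1⊕b3⊕b5⊕b7⊕b9⊕b11⊕b13⊕b15⊕b17⊕b19⊕b21⊕b23⊕b25⊕b27⊕b29⊕b31 = 0⊕1⊕1⊕1⊕1⊕1⊕1⊕1⊕1⊕0⊕1⊕1⊕1⊕1⊕1⊕0 = 1
s2: b2⊕b3⊕b6⊕b7⊕b10⊕b11⊕b14⊕b15⊕b18⊕b19⊕b22⊕b23⊕b26⊕b27⊕b30⊕b31 = 0⊕1⊕0⊕1⊕1⊕1⊕0⊕1⊕0⊕0⊕0⊕1⊕0⊕1⊕1⊕0 = 0
s4: b4⊕b5⊕b6⊕b7⊕b12⊕b13⊕b14⊕b15⊕b20⊕b21⊕b22⊕b23⊕b28⊕b29⊕b30⊕b31 = 0⊕1⊕0⊕1⊕1⊕1⊕0⊕1⊕1⊕1⊕0⊕1⊕1⊕1⊕1⊕0 = 1
s8: b8⊕b9⊕b10⊕b11⊕b12⊕b13⊕b14⊕b15⊕b24⊕b25⊕b26⊕b27⊕b28⊕b29⊕b30⊕b31 = 1⊕1⊕1⊕1⊕1⊕1⊕0⊕1⊕1⊕1⊕0⊕1⊕1⊕1⊕1⊕0 = 1
s16: b16⊕b17⊕b18⊕b19⊕b20⊕b21⊕b22⊕b23⊕b24⊕b25⊕b26⊕b27⊕b28⊕b29⊕b30⊕b31 = 0⊕1⊕0⊕0⊕1⊕1⊕0⊕1⊕1⊕1⊕0⊕1⊕1⊕1⊕1⊕0 = 0
Syndrome (s16...s1) = 01101 → position 13.
Flip bit 13: corrected codeword = 0010101111110010100110111011110
Data bits at positions 3,5,6,7,9,10,11,12,13,14,15,17,18,19,20,21,22,23,24,25,26,27,28,29,30,31: 11011111001100110111011110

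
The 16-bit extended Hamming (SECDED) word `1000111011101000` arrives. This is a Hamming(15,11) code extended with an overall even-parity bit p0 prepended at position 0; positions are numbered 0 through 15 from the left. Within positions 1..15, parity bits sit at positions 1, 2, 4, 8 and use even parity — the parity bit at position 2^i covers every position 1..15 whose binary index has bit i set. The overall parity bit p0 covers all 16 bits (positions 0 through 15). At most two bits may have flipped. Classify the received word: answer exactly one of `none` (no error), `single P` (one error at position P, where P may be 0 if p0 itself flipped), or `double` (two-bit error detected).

s1: b1⊕b3⊕b5⊕b7⊕b9⊕b11⊕b13⊕b15 = 0⊕0⊕1⊕0⊕1⊕0⊕0⊕0 = 0
s2: b2⊕b3⊕b6⊕b7⊕b10⊕b11⊕b14⊕b15 = 0⊕0⊕1⊕0⊕1⊕0⊕0⊕0 = 0
s4: b4⊕b5⊕b6⊕b7⊕b12⊕b13⊕b14⊕b15 = 1⊕1⊕1⊕0⊕1⊕0⊕0⊕0 = 0
s8: b8⊕b9⊕b10⊕b11⊕b12⊕b13⊕b14⊕b15 = 1⊕1⊕1⊕0⊕1⊕0⊕0⊕0 = 0
Syndrome (s8...s1) = 0000 → position 0 (no error).
Overall parity (XOR of all 16 bits, including p0): 1⊕0⊕0⊕0⊕1⊕1⊕1⊕0⊕1⊕1⊕1⊕0⊕1⊕0⊕0⊕0 = 0
Overall=0, syndrome position=0 → no error.

none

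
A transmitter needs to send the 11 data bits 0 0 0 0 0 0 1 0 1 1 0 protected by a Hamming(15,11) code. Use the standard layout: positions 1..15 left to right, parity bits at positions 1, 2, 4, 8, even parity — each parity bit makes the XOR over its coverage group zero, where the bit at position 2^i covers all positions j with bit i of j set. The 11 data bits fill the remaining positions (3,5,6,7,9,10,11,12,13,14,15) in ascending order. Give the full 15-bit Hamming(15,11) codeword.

Place data bits at non-power-of-two positions: b3=0, b5=0, b6=0, b7=0, b9=0, b10=0, b11=1, b12=0, b13=1, b14=1, b15=0.
p1 = XOR of data positions {3,5,7,9,11,13,15} = 0⊕0⊕0⊕0⊕1⊕1⊕0 = 0
p2 = XOR of data positions {3,6,7,10,11,14,15} = 0⊕0⊕0⊕0⊕1⊕1⊕0 = 0
p4 = XOR of data positions {5,6,7,12,13,14,15} = 0⊕0⊕0⊕0⊕1⊕1⊕0 = 0
p8 = XOR of data positions {9,10,11,12,13,14,15} = 0⊕0⊕1⊕0⊕1⊕1⊕0 = 1
Codeword b1..b15 = 000000010010110

000000010010110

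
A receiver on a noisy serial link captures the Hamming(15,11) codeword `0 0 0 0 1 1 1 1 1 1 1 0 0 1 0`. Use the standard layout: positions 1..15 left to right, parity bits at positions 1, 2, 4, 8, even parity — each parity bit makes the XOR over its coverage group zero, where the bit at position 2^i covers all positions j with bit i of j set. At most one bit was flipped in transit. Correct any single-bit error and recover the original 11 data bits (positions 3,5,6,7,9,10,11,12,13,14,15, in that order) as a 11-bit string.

s1: b1⊕b3⊕b5⊕b7⊕b9⊕b11⊕b13⊕b15 = 0⊕0⊕1⊕1⊕1⊕1⊕0⊕0 = 0
s2: b2⊕b3⊕b6⊕b7⊕b10⊕b11⊕b14⊕b15 = 0⊕0⊕1⊕1⊕1⊕1⊕1⊕0 = 1
s4: b4⊕b5⊕b6⊕b7⊕b12⊕b13⊕b14⊕b15 = 0⊕1⊕1⊕1⊕0⊕0⊕1⊕0 = 0
s8: b8⊕b9⊕b10⊕b11⊕b12⊕b13⊕b14⊕b15 = 1⊕1⊕1⊕1⊕0⊕0⊕1⊕0 = 1
Syndrome (s8...s1) = 1010 → position 10.
Flip bit 10: corrected codeword = 000011111010010
Data bits at positions 3,5,6,7,9,10,11,12,13,14,15: 01111010010

01111010010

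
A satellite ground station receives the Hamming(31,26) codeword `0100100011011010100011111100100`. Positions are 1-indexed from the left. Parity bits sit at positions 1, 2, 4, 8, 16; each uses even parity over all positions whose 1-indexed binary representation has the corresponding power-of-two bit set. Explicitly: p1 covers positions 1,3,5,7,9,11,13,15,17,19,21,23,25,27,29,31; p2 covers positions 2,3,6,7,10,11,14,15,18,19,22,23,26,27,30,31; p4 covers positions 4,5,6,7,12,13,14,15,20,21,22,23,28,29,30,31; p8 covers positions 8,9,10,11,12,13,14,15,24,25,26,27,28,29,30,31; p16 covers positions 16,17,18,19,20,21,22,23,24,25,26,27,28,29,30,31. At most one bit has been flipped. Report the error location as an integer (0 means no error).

s1: b1⊕b3⊕b5⊕b7⊕b9⊕b11⊕b13⊕b15⊕b17⊕b19⊕b21⊕b23⊕b25⊕b27⊕b29⊕b31 = 0⊕0⊕1⊕0⊕1⊕0⊕1⊕1⊕1⊕0⊕1⊕1⊕1⊕0⊕1⊕0 = 1
s2: b2⊕b3⊕b6⊕b7⊕b10⊕b11⊕b14⊕b15⊕b18⊕b19⊕b22⊕b23⊕b26⊕b27⊕b30⊕b31 = 1⊕0⊕0⊕0⊕1⊕0⊕0⊕1⊕0⊕0⊕1⊕1⊕1⊕0⊕0⊕0 = 0
s4: b4⊕b5⊕b6⊕b7⊕b12⊕b13⊕b14⊕b15⊕b20⊕b21⊕b22⊕b23⊕b28⊕b29⊕b30⊕b31 = 0⊕1⊕0⊕0⊕1⊕1⊕0⊕1⊕0⊕1⊕1⊕1⊕0⊕1⊕0⊕0 = 0
s8: b8⊕b9⊕b10⊕b11⊕b12⊕b13⊕b14⊕b15⊕b24⊕b25⊕b26⊕b27⊕b28⊕b29⊕b30⊕b31 = 0⊕1⊕1⊕0⊕1⊕1⊕0⊕1⊕1⊕1⊕1⊕0⊕0⊕1⊕0⊕0 = 1
s16: b16⊕b17⊕b18⊕b19⊕b20⊕b21⊕b22⊕b23⊕b24⊕b25⊕b26⊕b27⊕b28⊕b29⊕b30⊕b31 = 0⊕1⊕0⊕0⊕0⊕1⊕1⊕1⊕1⊕1⊕1⊕0⊕0⊕1⊕0⊕0 = 0
Syndrome (s16...s1) = 01001 → position 9.

9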